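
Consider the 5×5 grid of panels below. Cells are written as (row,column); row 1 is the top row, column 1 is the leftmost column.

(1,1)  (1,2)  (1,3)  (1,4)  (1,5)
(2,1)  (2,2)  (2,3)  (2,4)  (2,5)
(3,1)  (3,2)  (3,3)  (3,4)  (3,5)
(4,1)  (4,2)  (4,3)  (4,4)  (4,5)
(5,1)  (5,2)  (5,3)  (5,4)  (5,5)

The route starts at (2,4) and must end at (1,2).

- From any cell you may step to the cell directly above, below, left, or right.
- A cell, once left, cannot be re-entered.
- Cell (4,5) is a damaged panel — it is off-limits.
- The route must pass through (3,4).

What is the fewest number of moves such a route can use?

5

Any route passes through (3,4) somewhere between (2,4) and (1,2). Summing Manhattan distances along the two legs ((2,4) → (3,4) → (1,2)) gives a lower bound of 1 + 4 = 5 moves.
A route of 5 moves achieves this: (2,4) → (3,4) → (3,3) → (2,3) → (1,3) → (1,2).
Since 5 matches the lower bound, it is optimal.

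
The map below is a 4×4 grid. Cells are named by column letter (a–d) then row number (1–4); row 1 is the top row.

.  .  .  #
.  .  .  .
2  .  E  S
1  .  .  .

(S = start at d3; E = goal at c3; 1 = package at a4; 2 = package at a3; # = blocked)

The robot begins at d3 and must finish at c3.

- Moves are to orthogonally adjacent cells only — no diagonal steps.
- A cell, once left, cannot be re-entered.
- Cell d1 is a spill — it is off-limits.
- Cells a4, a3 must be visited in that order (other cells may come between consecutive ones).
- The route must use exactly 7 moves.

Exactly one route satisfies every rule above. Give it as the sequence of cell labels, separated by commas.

The waypoints must appear in the order a4, a3, with no cell reused.
Route from d3: down 1 to d4, left 3 to a4, up 1 to a3, right 2 to c3 — 7 moves in all.
Check: order respected (1 at step 4, 2 at step 5); 7 moves as required.

d3, d4, c4, b4, a4, a3, b3, c3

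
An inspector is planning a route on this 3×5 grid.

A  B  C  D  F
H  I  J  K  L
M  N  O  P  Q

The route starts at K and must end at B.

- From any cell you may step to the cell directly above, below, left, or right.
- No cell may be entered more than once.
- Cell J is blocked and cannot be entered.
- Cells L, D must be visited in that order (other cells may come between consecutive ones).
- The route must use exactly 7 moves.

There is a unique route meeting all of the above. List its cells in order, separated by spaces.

The waypoints must appear in the order L, D, with no cell reused.
Route from K: down 1 to P, right 1 to Q, up 2 to F, left 3 to B — 7 moves in all.
Check: order respected (L at step 3, D at step 5); 7 moves as required.

K P Q L F D C B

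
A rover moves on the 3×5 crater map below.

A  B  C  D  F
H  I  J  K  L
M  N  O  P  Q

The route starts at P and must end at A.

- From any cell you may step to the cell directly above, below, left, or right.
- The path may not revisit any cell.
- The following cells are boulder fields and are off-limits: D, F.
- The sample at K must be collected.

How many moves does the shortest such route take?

5

Any route passes through K somewhere between P and A. Summing Manhattan distances along the two legs (P → K → A) gives a lower bound of 1 + 4 = 5 moves.
A route of 5 moves achieves this: P → K → J → C → B → A.
Since 5 matches the lower bound, it is optimal.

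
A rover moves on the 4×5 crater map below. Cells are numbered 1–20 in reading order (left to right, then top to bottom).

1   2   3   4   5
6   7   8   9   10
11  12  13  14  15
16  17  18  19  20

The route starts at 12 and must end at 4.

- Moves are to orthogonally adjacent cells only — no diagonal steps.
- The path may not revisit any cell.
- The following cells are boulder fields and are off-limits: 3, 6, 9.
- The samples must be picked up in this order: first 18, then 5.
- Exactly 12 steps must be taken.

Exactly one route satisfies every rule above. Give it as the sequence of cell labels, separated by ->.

12 -> 11 -> 16 -> 17 -> 18 -> 13 -> 14 -> 19 -> 20 -> 15 -> 10 -> 5 -> 4

The waypoints must appear in the order 18, 5, with no cell reused.
Route from 12: left 1 to 11, down 1 to 16, right 2 to 18, up 1 to 13, right 1 to 14, down 1 to 19, right 1 to 20, up 3 to 5, left 1 to 4 — 12 moves in all.
Check: order respected (18 at step 4, 5 at step 11); 12 moves as required.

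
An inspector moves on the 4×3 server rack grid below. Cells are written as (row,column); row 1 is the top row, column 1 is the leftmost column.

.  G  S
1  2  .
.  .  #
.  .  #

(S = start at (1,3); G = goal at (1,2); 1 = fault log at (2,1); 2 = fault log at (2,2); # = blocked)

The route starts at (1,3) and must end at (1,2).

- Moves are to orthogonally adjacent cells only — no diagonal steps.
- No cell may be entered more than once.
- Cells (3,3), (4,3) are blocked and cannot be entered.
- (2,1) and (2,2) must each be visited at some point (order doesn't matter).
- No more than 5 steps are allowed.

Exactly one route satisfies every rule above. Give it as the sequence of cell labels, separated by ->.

The 5-move cap with required stops at (2,1), (2,2) leaves no slack for detours.
Route from (1,3): down 1 to (2,3), left 2 to (2,1), up 1 to (1,1), right 1 to (1,2) — 5 moves in all.
Check: all required cells visited; 5 ≤ 5 moves.

(1,3) -> (2,3) -> (2,2) -> (2,1) -> (1,1) -> (1,2)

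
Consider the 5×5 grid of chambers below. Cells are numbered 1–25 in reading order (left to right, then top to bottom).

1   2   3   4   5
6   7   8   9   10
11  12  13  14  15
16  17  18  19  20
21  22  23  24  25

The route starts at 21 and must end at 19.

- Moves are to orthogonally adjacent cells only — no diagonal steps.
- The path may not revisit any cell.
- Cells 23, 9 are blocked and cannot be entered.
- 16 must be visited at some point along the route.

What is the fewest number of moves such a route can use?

Any route passes through 16 somewhere between 21 and 19. Summing Manhattan distances along the two legs (21 → 16 → 19) gives a lower bound of 1 + 3 = 4 moves.
A route of 4 moves achieves this: 21 → 16 → 17 → 18 → 19.
Since 4 matches the lower bound, it is optimal.

4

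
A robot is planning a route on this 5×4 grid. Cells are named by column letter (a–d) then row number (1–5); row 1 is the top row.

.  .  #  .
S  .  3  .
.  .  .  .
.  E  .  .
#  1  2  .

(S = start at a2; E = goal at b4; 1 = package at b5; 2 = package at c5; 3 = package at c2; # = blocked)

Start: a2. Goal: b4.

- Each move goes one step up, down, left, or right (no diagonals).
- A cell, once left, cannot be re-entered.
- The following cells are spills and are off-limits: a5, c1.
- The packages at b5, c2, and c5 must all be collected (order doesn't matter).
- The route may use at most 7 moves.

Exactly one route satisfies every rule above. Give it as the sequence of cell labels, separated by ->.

a2 -> b2 -> c2 -> c3 -> c4 -> c5 -> b5 -> b4

The budget equals the shortest possible length, so every move has to be on a shortest route through the required cells.
Route from a2: 2× right (reaching c2), 3× down (reaching c5), left to b5, up to b4 — 7 moves in all.
Check: all required cells visited; 7 ≤ 7 moves.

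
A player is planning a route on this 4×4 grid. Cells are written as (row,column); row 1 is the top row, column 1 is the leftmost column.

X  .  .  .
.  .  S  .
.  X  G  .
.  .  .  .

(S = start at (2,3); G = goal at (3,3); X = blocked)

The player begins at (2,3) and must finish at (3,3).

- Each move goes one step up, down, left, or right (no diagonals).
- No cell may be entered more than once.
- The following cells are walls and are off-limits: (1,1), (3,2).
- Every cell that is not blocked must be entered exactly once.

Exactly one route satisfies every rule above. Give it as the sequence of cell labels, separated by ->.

(2,3) -> (2,4) -> (1,4) -> (1,3) -> (1,2) -> (2,2) -> (2,1) -> (3,1) -> (4,1) -> (4,2) -> (4,3) -> (4,4) -> (3,4) -> (3,3)

Need to visit all 14 open cells exactly once, starting at (2,3) and ending at (3,3).
Cell (4,2) has only two open neighbours ((4,1) and (4,3)), so the path must pass straight through it: one of those is the cell it's entered from and the other is where it exits.
Route from (2,3): right to (2,4), up to (1,4), 2× left (reaching (1,2)), down to (2,2), left to (2,1), 2× down (reaching (4,1)), 3× right (reaching (4,4)), up to (3,4), left to (3,3) — 13 moves in all.
Check: all 14 open cells covered.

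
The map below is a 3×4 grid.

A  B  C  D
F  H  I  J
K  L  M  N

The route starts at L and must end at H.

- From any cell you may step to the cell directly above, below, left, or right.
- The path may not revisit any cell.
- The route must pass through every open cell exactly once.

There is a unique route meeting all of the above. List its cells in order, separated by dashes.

L - K - F - A - B - C - D - J - N - M - I - H

Need to visit all 12 open cells exactly once, starting at L and ending at H.
Cell A has only two open neighbours (F and B), so the path must pass straight through it: one of those is the cell it's entered from and the other is where it exits.
Route from L: left to K, 2× up (reaching A), 3× right (reaching D), 2× down (reaching N), left to M, up to I, left to H — 11 moves in all.
Check: all 12 open cells covered.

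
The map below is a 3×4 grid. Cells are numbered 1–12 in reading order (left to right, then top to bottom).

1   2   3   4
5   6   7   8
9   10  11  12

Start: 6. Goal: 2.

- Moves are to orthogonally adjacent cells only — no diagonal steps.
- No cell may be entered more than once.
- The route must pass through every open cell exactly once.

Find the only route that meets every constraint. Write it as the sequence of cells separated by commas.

6, 7, 3, 4, 8, 12, 11, 10, 9, 5, 1, 2

Need to visit all 12 open cells exactly once, starting at 6 and ending at 2.
Route from 6: right 1 to 7, up 1 to 3, right 1 to 4, down 2 to 12, left 3 to 9, up 2 to 1, right 1 to 2 — 11 moves in all.
Check: all 12 open cells covered.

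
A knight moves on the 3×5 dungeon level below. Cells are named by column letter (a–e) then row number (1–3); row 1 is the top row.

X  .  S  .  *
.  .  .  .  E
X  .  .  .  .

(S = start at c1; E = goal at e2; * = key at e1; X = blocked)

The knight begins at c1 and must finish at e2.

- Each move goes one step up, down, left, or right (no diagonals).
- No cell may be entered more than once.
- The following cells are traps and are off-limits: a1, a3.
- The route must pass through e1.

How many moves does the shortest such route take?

Any route passes through e1 somewhere between c1 and e2. Summing Manhattan distances along the two legs (c1 → e1 → e2) gives a lower bound of 2 + 1 = 3 moves.
A route of 3 moves achieves this: c1 → d1 → e1 → e2.
Since 3 matches the lower bound, it is optimal.

3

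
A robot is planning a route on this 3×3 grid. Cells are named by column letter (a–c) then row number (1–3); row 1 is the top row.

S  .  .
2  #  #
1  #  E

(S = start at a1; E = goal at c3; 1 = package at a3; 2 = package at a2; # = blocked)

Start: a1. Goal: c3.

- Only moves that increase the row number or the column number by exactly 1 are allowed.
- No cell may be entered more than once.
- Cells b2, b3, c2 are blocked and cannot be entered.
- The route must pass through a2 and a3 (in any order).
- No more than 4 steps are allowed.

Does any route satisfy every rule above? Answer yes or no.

no

Right/down moves force the required cells to be taken in the order a2, a3. Every right/down route from a3 to c3 runs into a blocked cell, so that leg cannot be completed.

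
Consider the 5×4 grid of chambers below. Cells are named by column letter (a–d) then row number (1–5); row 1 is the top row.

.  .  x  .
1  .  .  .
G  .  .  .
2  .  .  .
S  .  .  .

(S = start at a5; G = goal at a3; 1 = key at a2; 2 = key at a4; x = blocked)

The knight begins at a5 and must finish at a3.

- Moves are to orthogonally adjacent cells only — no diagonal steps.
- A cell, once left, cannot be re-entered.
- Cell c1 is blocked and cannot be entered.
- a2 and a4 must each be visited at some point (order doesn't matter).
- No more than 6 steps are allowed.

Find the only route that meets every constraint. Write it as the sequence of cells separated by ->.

a5 -> a4 -> b4 -> b3 -> b2 -> a2 -> a3

Any route must reach a2 and a4 and still end at a3 within 6 moves, so the order of the required stops is forced.
Route from a5: up to a4, right to b4, 2× up (reaching b2), left to a2, down to a3 — 6 moves in all.
Check: all required cells visited; 6 ≤ 6 moves.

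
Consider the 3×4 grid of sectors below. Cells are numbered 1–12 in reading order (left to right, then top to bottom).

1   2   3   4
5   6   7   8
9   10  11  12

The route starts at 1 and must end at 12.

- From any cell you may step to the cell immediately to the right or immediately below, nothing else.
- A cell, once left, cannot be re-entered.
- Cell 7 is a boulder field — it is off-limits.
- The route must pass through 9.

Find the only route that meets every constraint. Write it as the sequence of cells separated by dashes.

Moves only go right or down, so the column and row indices never decrease.
Route from 1: 2× down (reaching 9), 3× right (reaching 12) — 5 moves in all.
Check: all required cells visited.

1 - 5 - 9 - 10 - 11 - 12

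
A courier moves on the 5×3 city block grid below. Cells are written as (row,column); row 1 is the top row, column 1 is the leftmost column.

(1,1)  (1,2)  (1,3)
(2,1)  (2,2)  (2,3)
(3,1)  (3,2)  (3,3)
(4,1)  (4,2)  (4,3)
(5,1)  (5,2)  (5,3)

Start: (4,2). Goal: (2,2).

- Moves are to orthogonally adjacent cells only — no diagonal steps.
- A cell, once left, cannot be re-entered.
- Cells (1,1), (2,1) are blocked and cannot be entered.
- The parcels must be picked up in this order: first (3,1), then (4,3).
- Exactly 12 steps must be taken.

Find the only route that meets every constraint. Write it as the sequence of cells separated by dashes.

(4,2) - (3,2) - (3,1) - (4,1) - (5,1) - (5,2) - (5,3) - (4,3) - (3,3) - (2,3) - (1,3) - (1,2) - (2,2)

The waypoints must appear in the order (3,1), (4,3), with no cell reused.
Route from (4,2): up 1 to (3,2), left 1 to (3,1), down 2 to (5,1), right 2 to (5,3), up 4 to (1,3), left 1 to (1,2), down 1 to (2,2) — 12 moves in all.
Check: order respected ((3,1) at step 2, (4,3) at step 7); 12 moves as required.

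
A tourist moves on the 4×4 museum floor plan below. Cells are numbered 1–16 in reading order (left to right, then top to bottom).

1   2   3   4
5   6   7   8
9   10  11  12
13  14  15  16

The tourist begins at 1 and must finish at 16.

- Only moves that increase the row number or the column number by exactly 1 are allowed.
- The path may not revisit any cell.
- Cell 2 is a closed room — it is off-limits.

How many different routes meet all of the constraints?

10

A right/down-only route from 1 to 16 makes exactly 3 down-moves and 3 right-moves in some order.
With no other constraints that would be C(6,3) = 20 routes.
Subtract routes through each blocked cell (inclusion–exclusion for overlaps): − through 2: 10 → 10.
That gives 10 routes.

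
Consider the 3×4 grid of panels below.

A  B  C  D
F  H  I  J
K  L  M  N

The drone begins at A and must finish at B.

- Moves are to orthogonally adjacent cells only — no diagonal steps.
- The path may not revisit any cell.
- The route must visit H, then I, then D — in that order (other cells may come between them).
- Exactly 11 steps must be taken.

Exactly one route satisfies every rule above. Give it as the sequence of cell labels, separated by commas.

The waypoints must appear in the order H, I, D, with no cell reused.
Route from A: 2× down (reaching K), right to L, up to H, right to I, down to M, right to N, 2× up (reaching D), 2× left (reaching B) — 11 moves in all.
Check: order respected (H at step 4, I at step 5, D at step 9); 11 moves as required.

A, F, K, L, H, I, M, N, J, D, C, B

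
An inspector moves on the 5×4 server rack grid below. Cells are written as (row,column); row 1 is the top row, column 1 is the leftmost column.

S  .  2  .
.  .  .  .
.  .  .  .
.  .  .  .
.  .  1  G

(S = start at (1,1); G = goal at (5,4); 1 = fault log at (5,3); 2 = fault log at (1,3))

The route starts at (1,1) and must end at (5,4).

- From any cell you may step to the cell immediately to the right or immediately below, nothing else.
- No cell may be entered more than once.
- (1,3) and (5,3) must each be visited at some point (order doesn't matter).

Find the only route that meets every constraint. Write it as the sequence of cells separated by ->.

Moves only go right or down, so the column and row indices never decrease.
Route from (1,1): right 2 to (1,3), down 4 to (5,3), right 1 to (5,4) — 7 moves in all.
Check: all required cells visited.

(1,1) -> (1,2) -> (1,3) -> (2,3) -> (3,3) -> (4,3) -> (5,3) -> (5,4)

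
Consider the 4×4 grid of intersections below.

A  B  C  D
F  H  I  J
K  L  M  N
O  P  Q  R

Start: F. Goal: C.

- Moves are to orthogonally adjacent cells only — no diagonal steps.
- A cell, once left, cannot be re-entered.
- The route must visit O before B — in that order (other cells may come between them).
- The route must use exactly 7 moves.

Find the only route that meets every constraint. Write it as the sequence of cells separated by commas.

The waypoints must appear in the order O, B, with no cell reused.
Route from F: down 2 to O, right 1 to P, up 3 to B, right 1 to C — 7 moves in all.
Check: order respected (O at step 2, B at step 6); 7 moves as required.

F, K, O, P, L, H, B, C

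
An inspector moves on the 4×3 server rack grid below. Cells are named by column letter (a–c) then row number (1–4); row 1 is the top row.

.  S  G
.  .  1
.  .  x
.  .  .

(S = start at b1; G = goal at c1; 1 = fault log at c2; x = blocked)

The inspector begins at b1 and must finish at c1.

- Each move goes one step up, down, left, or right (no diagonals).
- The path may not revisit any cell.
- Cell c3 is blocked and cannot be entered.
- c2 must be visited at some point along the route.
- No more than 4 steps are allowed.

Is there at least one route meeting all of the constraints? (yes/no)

One route that works: b1 → b2 → c2 → c1.

yes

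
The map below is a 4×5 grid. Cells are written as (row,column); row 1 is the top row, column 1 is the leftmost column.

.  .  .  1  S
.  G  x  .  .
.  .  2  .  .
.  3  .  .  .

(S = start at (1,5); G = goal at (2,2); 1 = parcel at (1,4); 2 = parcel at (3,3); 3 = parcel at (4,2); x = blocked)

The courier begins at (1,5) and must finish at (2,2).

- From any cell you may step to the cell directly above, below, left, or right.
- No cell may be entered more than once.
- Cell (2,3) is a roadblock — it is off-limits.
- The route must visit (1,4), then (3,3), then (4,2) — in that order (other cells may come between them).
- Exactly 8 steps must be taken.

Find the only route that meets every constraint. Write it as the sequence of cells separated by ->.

(1,5) -> (1,4) -> (2,4) -> (3,4) -> (3,3) -> (4,3) -> (4,2) -> (3,2) -> (2,2)

The waypoints must appear in the order (1,4), (3,3), (4,2), with no cell reused.
Route from (1,5): left to (1,4), 2× down (reaching (3,4)), left to (3,3), down to (4,3), left to (4,2), 2× up (reaching (2,2)) — 8 moves in all.
Check: order respected (1 at step 1, 2 at step 4, 3 at step 6); 8 moves as required.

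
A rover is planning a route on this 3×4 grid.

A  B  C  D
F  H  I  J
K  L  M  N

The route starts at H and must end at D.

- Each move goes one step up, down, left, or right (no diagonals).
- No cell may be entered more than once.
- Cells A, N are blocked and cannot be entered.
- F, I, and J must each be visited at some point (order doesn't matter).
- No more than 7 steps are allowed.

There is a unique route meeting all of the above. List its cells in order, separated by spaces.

H F K L M I J D

The budget equals the shortest possible length, so every move has to be on a shortest route through the required cells.
Route from H: left 1 to F, down 1 to K, right 2 to M, up 1 to I, right 1 to J, up 1 to D — 7 moves in all.
Check: all required cells visited; 7 ≤ 7 moves.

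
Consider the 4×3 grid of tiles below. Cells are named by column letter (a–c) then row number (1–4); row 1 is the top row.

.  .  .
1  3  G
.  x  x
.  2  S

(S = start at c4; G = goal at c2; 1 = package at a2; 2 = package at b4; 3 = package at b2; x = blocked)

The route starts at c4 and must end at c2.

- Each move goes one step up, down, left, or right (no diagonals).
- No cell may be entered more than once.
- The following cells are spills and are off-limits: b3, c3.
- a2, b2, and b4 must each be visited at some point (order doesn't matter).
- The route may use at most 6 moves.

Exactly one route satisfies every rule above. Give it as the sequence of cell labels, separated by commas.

c4, b4, a4, a3, a2, b2, c2

Any route must reach a2, b2, and b4 and still end at c2 within 6 moves, so the order of the required stops is forced.
Route from c4: left 2 to a4, up 2 to a2, right 2 to c2 — 6 moves in all.
Check: all required cells visited; 6 ≤ 6 moves.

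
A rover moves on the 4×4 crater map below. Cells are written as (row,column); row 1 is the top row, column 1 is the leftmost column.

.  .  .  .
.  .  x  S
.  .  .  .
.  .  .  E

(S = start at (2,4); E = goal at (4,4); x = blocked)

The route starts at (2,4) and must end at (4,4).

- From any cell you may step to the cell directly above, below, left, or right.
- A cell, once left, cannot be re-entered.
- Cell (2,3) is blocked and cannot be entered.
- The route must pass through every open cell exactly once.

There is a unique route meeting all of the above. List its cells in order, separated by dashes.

Need to visit all 15 open cells exactly once, starting at (2,4) and ending at (4,4).
Cell (1,3) has only two open neighbours ((1,2) and (1,4)), so the path must pass straight through it: one of those is the cell it's entered from and the other is where it exits.
Route from (2,4): up 1 to (1,4), left 3 to (1,1), down 1 to (2,1), right 1 to (2,2), down 1 to (3,2), left 1 to (3,1), down 1 to (4,1), right 2 to (4,3), up 1 to (3,3), right 1 to (3,4), down 1 to (4,4) — 14 moves in all.
Check: all 15 open cells covered.

(2,4) - (1,4) - (1,3) - (1,2) - (1,1) - (2,1) - (2,2) - (3,2) - (3,1) - (4,1) - (4,2) - (4,3) - (3,3) - (3,4) - (4,4)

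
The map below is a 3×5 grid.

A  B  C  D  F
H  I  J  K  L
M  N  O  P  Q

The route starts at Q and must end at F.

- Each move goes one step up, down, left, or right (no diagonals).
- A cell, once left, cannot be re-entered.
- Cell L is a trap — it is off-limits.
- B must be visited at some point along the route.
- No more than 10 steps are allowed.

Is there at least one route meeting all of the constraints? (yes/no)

yes

One route that works: Q → P → K → J → I → B → C → D → F.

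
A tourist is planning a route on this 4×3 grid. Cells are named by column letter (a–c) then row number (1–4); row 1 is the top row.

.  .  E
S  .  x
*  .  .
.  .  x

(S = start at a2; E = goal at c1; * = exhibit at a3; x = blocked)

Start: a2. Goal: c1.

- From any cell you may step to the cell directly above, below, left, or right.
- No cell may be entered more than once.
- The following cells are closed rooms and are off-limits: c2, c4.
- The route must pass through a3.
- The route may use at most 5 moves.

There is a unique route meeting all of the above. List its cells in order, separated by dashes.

The budget equals the shortest possible length, so every move has to be on a shortest route through the required cells.
Route from a2: down 1 to a3, right 1 to b3, up 2 to b1, right 1 to c1 — 5 moves in all.
Check: all required cells visited; 5 ≤ 5 moves.

a2 - a3 - b3 - b2 - b1 - c1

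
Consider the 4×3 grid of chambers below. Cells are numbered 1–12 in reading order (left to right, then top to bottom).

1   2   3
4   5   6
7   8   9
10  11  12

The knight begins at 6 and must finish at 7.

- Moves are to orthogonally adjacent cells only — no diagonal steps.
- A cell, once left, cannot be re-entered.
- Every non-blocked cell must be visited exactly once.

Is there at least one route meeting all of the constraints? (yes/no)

yes

One route that works: 6 → 3 → 2 → 1 → 4 → 5 → 8 → 9 → 12 → 11 → 10 → 7.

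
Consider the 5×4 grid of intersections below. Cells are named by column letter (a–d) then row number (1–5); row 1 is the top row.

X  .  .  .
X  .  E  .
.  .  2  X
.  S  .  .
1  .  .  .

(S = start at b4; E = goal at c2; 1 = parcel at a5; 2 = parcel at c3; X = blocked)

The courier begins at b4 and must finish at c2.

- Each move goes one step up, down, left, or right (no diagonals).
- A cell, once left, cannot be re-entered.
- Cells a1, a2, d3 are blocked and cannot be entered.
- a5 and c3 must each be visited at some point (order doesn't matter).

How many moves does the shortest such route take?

7

Any route passes through a5 and c3 in some order between b4 and c2. Summing Manhattan distances along each leg and taking the cheapest ordering (b4 → a5 → c3 → c2) gives a lower bound of 2 + 4 + 1 = 7 moves.
A route of 7 moves achieves this: b4 → b5 → a5 → a4 → a3 → b3 → c3 → c2.
Since 7 matches the lower bound, it is optimal.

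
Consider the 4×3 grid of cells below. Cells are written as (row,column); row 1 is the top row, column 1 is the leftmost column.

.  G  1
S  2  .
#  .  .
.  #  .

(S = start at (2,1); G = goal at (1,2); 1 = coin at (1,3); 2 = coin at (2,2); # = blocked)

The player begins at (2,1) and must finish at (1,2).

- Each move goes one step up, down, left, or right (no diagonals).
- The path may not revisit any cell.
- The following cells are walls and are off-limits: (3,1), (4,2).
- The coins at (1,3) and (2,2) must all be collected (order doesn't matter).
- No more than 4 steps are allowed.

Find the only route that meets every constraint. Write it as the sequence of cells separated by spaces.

(2,1) (2,2) (2,3) (1,3) (1,2)

Any route must reach (1,3) and (2,2) and still end at (1,2) within 4 moves, so the order of the required stops is forced.
Route from (2,1): 2× right (reaching (2,3)), up to (1,3), left to (1,2) — 4 moves in all.
Check: all required cells visited; 4 ≤ 4 moves.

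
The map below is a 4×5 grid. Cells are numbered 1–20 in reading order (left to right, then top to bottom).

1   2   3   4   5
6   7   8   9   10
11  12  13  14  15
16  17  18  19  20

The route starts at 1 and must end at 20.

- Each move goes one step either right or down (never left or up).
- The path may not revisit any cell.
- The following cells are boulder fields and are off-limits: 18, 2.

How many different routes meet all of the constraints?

9

A right/down-only route from 1 to 20 makes exactly 3 down-moves and 4 right-moves in some order.
With no other constraints that would be C(7,3) = 35 routes.
Subtract routes through each blocked cell (inclusion–exclusion for overlaps): − through 2: 20 − through 18: 10 + through 2&18: 4 → 9.
That gives 9 routes.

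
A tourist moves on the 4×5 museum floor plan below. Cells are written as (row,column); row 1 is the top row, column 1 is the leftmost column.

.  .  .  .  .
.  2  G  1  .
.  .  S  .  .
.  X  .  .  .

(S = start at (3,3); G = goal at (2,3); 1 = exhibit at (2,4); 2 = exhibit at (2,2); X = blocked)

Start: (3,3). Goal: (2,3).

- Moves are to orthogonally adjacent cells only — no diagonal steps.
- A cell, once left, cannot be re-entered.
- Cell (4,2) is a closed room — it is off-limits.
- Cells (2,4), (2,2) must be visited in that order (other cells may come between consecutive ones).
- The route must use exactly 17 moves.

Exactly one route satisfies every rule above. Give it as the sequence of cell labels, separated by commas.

The waypoints must appear in the order (2,4), (2,2), with no cell reused.
Route from (3,3): down to (4,3), 2× right (reaching (4,5)), up to (3,5), left to (3,4), up to (2,4), right to (2,5), up to (1,5), 4× left (reaching (1,1)), 2× down (reaching (3,1)), right to (3,2), up to (2,2), right to (2,3) — 17 moves in all.
Check: order respected (1 at step 6, 2 at step 16); 17 moves as required.

(3,3), (4,3), (4,4), (4,5), (3,5), (3,4), (2,4), (2,5), (1,5), (1,4), (1,3), (1,2), (1,1), (2,1), (3,1), (3,2), (2,2), (2,3)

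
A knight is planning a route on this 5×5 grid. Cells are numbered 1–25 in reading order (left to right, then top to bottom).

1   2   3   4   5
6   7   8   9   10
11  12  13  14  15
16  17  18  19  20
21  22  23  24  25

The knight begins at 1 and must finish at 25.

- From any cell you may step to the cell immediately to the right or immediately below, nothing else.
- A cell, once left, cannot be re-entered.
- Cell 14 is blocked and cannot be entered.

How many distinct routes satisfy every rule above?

40

A right/down-only route from 1 to 25 makes exactly 4 down-moves and 4 right-moves in some order.
With no other constraints that would be C(8,4) = 70 routes.
Subtract routes through each blocked cell (inclusion–exclusion for overlaps): − through 14: 30 → 40.
That gives 40 routes.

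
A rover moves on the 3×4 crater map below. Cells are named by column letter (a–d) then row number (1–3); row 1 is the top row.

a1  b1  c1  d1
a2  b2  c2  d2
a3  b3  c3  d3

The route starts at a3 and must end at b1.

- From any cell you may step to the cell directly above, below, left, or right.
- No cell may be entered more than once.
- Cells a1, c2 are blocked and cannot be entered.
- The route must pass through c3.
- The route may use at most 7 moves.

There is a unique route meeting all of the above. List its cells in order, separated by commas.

a3, b3, c3, d3, d2, d1, c1, b1

Any route must reach c3 and still end at b1 within 7 moves, so the order of the required stops is forced.
Route from a3: 3× right (reaching d3), 2× up (reaching d1), 2× left (reaching b1) — 7 moves in all.
Check: all required cells visited; 7 ≤ 7 moves.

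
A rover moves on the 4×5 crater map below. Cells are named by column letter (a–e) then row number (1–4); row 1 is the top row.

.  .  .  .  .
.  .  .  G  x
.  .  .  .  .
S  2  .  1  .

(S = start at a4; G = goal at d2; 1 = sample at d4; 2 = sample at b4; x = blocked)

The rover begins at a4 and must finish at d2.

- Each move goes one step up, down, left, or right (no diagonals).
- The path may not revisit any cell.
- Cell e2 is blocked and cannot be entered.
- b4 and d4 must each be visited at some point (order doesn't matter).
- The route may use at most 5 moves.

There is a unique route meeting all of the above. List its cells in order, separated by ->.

Any route must reach b4 and d4 and still end at d2 within 5 moves, so the order of the required stops is forced.
Route from a4: right 3 to d4, up 2 to d2 — 5 moves in all.
Check: all required cells visited; 5 ≤ 5 moves.

a4 -> b4 -> c4 -> d4 -> d3 -> d2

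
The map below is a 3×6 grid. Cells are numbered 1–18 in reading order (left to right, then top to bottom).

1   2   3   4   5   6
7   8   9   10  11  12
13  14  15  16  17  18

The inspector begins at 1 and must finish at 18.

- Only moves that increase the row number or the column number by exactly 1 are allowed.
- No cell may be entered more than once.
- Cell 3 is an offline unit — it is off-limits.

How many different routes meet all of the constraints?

A right/down-only route from 1 to 18 makes exactly 2 down-moves and 5 right-moves in some order.
With no other constraints that would be C(7,2) = 21 routes.
Subtract routes through each blocked cell (inclusion–exclusion for overlaps): − through 3: 10 → 11.
That gives 11 routes.

11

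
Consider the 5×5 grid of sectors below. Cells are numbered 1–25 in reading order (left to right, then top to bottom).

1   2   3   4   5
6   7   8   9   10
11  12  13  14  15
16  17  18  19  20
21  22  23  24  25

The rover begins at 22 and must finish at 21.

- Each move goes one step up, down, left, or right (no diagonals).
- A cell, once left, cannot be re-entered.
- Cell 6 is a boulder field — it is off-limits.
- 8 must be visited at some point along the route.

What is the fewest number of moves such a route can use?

9

Any route passes through 8 somewhere between 22 and 21. Summing Manhattan distances along the two legs (22 → 8 → 21) gives a lower bound of 4 + 5 = 9 moves.
A route of 9 moves achieves this: 22 → 17 → 18 → 13 → 8 → 7 → 12 → 11 → 16 → 21.
Since 9 matches the lower bound, it is optimal.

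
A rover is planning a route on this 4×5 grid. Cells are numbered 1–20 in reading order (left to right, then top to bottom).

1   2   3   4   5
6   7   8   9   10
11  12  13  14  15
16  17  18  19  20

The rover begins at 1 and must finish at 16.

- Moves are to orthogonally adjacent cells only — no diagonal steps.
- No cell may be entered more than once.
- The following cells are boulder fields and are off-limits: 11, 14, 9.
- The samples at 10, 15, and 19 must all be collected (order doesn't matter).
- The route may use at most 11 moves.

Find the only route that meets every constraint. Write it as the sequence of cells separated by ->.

1 -> 2 -> 3 -> 4 -> 5 -> 10 -> 15 -> 20 -> 19 -> 18 -> 17 -> 16

The 11-move cap with required stops at 10, 15, 19 leaves no slack for detours.
Route from 1: right 4 to 5, down 3 to 20, left 4 to 16 — 11 moves in all.
Check: all required cells visited; 11 ≤ 11 moves.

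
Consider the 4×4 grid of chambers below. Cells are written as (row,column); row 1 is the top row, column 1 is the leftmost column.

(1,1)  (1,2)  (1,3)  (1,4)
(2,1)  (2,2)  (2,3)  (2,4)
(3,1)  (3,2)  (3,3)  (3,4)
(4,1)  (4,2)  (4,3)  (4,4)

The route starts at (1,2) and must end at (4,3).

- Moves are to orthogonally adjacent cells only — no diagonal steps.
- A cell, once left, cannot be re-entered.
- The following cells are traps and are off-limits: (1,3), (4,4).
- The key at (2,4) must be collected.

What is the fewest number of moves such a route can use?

Any route passes through (2,4) somewhere between (1,2) and (4,3). Summing Manhattan distances along the two legs ((1,2) → (2,4) → (4,3)) gives a lower bound of 3 + 3 = 6 moves.
A route of 6 moves achieves this: (1,2) → (2,2) → (2,3) → (2,4) → (3,4) → (3,3) → (4,3).
Since 6 matches the lower bound, it is optimal.

6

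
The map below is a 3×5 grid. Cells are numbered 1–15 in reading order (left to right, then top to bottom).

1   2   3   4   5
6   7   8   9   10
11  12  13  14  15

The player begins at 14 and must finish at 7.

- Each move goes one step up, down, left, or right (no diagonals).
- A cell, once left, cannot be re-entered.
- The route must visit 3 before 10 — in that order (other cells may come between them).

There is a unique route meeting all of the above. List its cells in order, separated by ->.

14 -> 13 -> 12 -> 11 -> 6 -> 1 -> 2 -> 3 -> 4 -> 5 -> 10 -> 9 -> 8 -> 7

The waypoints must appear in the order 3, 10, with no cell reused.
Route from 14: left 3 to 11, up 2 to 1, right 4 to 5, down 1 to 10, left 3 to 7 — 13 moves in all.
Check: order respected (3 at step 7, 10 at step 10).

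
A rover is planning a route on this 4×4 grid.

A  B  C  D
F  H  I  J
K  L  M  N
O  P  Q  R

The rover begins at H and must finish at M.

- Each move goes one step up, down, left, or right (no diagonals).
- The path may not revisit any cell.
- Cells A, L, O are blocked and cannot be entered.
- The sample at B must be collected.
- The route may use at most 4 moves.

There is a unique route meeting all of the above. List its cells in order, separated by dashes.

Any route must reach B and still end at M within 4 moves, so the order of the required stops is forced.
Route from H: up to B, right to C, 2× down (reaching M) — 4 moves in all.
Check: all required cells visited; 4 ≤ 4 moves.

H - B - C - I - M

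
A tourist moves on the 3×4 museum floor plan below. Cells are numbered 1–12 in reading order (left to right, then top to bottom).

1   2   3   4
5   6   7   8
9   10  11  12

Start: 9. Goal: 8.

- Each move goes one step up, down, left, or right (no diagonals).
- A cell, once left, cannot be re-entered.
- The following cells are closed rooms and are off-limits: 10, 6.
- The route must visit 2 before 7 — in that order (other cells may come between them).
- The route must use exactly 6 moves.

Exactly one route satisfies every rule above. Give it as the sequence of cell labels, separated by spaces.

9 5 1 2 3 7 8

The waypoints must appear in the order 2, 7, with no cell reused.
Route from 9: 2× up (reaching 1), 2× right (reaching 3), down to 7, right to 8 — 6 moves in all.
Check: order respected (2 at step 3, 7 at step 5); 6 moves as required.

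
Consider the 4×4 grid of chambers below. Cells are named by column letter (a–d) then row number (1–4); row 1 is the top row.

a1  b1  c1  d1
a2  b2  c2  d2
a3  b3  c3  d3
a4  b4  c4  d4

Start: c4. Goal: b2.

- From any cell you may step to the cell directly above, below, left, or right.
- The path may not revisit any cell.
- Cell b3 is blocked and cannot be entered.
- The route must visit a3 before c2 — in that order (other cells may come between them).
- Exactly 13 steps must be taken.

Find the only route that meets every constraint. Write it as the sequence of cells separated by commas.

The waypoints must appear in the order a3, c2, with no cell reused.
Route from c4: 2× left (reaching a4), 3× up (reaching a1), 3× right (reaching d1), 2× down (reaching d3), left to c3, up to c2, left to b2 — 13 moves in all.
Check: order respected (a3 at step 3, c2 at step 12); 13 moves as required.

c4, b4, a4, a3, a2, a1, b1, c1, d1, d2, d3, c3, c2, b2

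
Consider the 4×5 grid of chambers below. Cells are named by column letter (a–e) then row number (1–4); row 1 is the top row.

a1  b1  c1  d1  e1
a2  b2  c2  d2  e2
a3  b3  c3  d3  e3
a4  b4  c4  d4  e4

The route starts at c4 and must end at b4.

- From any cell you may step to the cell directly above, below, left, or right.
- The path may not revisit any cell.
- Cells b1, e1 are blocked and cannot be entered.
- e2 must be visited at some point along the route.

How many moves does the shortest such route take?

Any route passes through e2 somewhere between c4 and b4. Summing Manhattan distances along the two legs (c4 → e2 → b4) gives a lower bound of 4 + 5 = 9 moves.
A route of 9 moves achieves this: c4 → c3 → d3 → e3 → e2 → d2 → c2 → b2 → b3 → b4.
Since 9 matches the lower bound, it is optimal.

9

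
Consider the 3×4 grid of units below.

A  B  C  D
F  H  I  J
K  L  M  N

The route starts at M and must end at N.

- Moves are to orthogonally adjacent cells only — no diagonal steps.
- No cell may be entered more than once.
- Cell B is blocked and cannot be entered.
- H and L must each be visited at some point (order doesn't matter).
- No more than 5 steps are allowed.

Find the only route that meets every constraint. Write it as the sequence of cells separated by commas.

M, L, H, I, J, N

The 5-move cap with required stops at H, L leaves no slack for detours.
Route from M: left 1 to L, up 1 to H, right 2 to J, down 1 to N — 5 moves in all.
Check: all required cells visited; 5 ≤ 5 moves.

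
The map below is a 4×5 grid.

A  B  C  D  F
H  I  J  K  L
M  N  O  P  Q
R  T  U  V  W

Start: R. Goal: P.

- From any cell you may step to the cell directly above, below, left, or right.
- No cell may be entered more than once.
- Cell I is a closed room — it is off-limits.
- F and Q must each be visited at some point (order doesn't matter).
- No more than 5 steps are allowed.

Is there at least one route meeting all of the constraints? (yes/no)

no

Even ignoring the no-revisit rule, getting from R to P, taking the cheapest ordering R → Q → F → P needs at least 5 + 2 + 3 = 10 moves (Manhattan distance per leg), which exceeds the 5-move limit.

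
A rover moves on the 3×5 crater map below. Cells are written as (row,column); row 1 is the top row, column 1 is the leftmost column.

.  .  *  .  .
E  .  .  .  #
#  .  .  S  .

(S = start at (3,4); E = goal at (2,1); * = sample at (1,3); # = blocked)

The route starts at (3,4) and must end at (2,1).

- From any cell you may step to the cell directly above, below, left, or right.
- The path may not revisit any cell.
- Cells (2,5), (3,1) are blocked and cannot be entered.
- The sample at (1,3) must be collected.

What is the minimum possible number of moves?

Any route passes through (1,3) somewhere between (3,4) and (2,1). Summing Manhattan distances along the two legs ((3,4) → (1,3) → (2,1)) gives a lower bound of 3 + 3 = 6 moves.
A route of 6 moves achieves this: (3,4) → (2,4) → (1,4) → (1,3) → (2,3) → (2,2) → (2,1).
Since 6 matches the lower bound, it is optimal.

6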